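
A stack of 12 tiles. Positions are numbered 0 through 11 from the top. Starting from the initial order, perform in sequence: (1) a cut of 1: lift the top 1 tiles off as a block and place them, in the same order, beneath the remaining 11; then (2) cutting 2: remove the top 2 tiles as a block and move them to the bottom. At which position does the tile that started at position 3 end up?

Track the tile from position 3 forward through each operation:
  after op 1 (cut 1): 3 → 2
  after op 2 (cut 2): 2 → 0

0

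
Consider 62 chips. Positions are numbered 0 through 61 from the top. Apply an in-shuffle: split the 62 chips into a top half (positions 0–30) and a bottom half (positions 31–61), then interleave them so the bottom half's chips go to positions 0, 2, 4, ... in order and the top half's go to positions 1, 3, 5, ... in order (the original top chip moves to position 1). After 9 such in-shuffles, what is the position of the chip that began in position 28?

Track the chip's position through each in-shuffle:
28 → 57 → 52 → 42 → 22 → 45 → 28 → 57 → 52 → 42

42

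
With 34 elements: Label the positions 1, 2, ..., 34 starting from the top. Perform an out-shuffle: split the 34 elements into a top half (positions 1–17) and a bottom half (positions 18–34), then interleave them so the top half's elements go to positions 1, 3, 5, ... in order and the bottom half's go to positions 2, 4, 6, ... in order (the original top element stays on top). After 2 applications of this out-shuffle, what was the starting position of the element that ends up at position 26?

32

Work backwards from position 26, undoing one out-shuffle at a time:
26 ← 30 ← 32
So the element now at position 26 started at position 32.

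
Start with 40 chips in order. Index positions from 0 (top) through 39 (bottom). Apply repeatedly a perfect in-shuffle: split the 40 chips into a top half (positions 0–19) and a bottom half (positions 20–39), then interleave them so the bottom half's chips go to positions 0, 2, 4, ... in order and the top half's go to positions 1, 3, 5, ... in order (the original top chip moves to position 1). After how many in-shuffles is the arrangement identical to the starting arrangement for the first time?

20

The in-shuffle permutes the 40 positions with cycle lengths [20, 20].
Every chip is home exactly when every cycle has completed a whole number of laps, i.e. after lcm(20) = 20 in-shuffles.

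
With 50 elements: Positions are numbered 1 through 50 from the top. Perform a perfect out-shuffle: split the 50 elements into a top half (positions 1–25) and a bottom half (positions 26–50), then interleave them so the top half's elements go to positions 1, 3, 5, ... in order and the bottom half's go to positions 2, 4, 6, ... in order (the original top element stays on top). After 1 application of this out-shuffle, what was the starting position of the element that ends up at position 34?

42

Work backwards from position 34, undoing one out-shuffle at a time:
34 ← 42
So the element now at position 34 started at position 42.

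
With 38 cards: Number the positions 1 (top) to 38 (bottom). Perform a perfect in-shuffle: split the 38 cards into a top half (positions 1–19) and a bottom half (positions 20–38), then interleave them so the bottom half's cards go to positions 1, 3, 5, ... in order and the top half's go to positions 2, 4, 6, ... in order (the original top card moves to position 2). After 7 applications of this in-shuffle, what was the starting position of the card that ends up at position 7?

Work backwards from position 7, undoing one in-shuffle at a time:
7 ← 23 ← 31 ← 35 ← 37 ← 38 ← 19 ← 29
So the card now at position 7 started at position 29.

29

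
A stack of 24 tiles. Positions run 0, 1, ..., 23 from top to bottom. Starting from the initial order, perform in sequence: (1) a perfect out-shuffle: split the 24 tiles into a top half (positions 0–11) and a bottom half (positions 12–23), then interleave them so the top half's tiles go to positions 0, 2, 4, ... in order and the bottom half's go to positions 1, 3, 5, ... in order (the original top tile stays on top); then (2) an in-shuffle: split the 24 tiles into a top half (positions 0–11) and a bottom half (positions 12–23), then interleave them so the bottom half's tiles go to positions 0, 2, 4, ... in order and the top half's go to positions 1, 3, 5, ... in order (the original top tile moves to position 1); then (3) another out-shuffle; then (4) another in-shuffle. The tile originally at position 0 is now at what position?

5

Track the tile from position 0 forward through each operation:
  after op 1 (out-shuffle): 0 → 0
  after op 2 (in-shuffle): 0 → 1
  after op 3 (out-shuffle): 1 → 2
  after op 4 (in-shuffle): 2 → 5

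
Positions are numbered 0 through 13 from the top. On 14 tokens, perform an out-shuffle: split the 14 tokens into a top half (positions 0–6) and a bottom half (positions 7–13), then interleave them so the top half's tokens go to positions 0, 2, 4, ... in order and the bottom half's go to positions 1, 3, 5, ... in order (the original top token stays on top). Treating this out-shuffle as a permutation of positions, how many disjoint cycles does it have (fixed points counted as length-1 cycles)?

3

Trace each unvisited position around until it returns:
(0) (1 2 4 8 3 6 ... len 12) (13)
3 cycles in total.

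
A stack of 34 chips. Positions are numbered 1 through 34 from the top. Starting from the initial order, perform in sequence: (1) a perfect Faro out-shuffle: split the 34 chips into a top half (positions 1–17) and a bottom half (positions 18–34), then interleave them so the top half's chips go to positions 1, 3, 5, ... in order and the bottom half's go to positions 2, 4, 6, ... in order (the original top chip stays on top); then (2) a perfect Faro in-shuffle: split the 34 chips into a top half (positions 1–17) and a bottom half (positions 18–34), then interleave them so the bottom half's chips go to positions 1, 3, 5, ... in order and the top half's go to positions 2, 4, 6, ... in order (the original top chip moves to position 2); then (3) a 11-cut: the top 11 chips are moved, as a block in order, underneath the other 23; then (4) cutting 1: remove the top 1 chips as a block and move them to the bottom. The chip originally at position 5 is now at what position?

6

Track the chip from position 5 forward through each operation:
  after op 1 (out-shuffle): 5 → 9
  after op 2 (in-shuffle): 9 → 18
  after op 3 (cut 11): 18 → 7
  after op 4 (cut 1): 7 → 6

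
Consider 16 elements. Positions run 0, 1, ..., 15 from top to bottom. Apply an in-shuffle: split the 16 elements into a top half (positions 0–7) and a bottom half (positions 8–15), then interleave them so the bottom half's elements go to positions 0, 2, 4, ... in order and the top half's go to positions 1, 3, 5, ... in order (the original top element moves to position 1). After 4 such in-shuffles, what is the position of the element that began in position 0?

Track the element's position through each in-shuffle:
0 → 1 → 3 → 7 → 15

15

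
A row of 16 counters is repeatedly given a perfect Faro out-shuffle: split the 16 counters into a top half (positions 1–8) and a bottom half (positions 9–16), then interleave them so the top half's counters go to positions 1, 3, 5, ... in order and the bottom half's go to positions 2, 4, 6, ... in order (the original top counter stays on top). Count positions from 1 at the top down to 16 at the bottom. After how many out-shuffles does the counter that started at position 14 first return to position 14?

4

Follow position 14 under repeated out-shuffles:
14 → 12 → 8 → 15 → 14
It first returns after 4 out-shuffles.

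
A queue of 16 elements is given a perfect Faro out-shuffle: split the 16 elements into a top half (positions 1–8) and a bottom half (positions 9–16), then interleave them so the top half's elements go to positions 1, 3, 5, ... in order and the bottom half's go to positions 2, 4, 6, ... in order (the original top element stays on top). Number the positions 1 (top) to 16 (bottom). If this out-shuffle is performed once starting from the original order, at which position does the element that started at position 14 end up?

Track the element's position through each out-shuffle:
14 → 12

12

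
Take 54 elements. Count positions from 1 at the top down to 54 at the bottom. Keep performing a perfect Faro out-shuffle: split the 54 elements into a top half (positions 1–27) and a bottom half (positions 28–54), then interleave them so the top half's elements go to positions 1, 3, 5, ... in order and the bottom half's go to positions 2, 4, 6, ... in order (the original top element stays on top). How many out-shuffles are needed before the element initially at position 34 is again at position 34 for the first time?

52

Follow position 34 under repeated out-shuffles:
34 → 14 → 27 → 53 → 52 → 50 → 46 → 38 → ... → 34 (length 52)
It first returns after 52 out-shuffles.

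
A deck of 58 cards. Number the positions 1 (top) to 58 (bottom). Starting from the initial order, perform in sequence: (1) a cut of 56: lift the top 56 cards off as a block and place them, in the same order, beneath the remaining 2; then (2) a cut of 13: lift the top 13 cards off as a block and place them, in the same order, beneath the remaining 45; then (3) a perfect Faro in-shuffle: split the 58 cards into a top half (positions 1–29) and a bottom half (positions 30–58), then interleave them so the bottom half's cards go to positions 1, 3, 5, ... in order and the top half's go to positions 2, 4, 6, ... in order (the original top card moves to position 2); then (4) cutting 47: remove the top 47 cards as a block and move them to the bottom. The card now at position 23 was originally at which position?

Undo the operations in reverse order, starting from position 23:
  undo op 4 (cut 47): 23 ← 12
  undo op 3 (in-shuffle, from top half): 12 ← 6
  undo op 2 (cut 13): 6 ← 19
  undo op 1 (cut 56): 19 ← 17
So the card at position 23 came from original position 17.

17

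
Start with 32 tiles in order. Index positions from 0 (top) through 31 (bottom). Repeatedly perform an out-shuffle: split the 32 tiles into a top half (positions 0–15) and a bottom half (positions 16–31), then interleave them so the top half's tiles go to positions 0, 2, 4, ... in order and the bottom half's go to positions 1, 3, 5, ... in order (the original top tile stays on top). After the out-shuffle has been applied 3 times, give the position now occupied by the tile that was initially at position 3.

24

Track the tile's position through each out-shuffle:
3 → 6 → 12 → 24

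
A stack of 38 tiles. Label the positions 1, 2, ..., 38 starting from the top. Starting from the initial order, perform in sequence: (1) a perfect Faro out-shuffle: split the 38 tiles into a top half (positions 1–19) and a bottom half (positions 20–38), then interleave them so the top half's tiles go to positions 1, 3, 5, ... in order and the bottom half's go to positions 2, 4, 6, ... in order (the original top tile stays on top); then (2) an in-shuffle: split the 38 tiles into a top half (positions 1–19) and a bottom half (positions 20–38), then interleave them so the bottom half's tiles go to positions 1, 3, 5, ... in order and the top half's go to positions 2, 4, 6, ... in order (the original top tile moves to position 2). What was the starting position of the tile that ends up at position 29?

Undo the operations in reverse order, starting from position 29:
  undo op 2 (in-shuffle, from bottom half): 29 ← 34
  undo op 1 (out-shuffle, from bottom half): 34 ← 36
So the tile at position 29 came from original position 36.

36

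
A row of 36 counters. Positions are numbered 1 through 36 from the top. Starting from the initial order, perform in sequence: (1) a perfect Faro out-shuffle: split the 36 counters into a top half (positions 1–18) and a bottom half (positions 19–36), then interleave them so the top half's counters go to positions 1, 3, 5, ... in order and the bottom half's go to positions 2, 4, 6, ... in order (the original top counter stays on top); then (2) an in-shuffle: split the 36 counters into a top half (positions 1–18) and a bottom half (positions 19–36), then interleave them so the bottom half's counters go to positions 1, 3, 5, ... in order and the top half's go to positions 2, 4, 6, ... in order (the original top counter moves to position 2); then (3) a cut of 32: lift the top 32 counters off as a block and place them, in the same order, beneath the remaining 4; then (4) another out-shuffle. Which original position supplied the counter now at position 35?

Undo the operations in reverse order, starting from position 35:
  undo op 4 (out-shuffle, from top half): 35 ← 18
  undo op 3 (cut 32): 18 ← 14
  undo op 2 (in-shuffle, from top half): 14 ← 7
  undo op 1 (out-shuffle, from top half): 7 ← 4
So the counter at position 35 came from original position 4.

4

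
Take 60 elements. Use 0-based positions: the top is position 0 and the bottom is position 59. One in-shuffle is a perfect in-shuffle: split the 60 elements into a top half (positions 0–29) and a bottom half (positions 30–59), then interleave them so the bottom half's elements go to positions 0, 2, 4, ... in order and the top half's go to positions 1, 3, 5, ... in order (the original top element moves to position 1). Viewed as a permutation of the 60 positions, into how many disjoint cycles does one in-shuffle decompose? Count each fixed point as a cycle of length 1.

1

Trace each unvisited position around until it returns:
(0 1 3 7 15 31 ... len 60)
1 cycle in total.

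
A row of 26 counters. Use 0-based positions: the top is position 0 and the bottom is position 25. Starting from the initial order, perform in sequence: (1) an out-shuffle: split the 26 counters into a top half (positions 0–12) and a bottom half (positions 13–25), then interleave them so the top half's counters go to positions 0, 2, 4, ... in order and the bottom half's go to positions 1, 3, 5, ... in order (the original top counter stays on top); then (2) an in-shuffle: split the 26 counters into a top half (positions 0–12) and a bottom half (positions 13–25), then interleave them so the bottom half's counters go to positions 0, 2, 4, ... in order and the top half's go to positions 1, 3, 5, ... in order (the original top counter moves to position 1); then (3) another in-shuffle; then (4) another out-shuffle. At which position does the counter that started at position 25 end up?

19

Track the counter from position 25 forward through each operation:
  after op 1 (out-shuffle): 25 → 25
  after op 2 (in-shuffle): 25 → 24
  after op 3 (in-shuffle): 24 → 22
  after op 4 (out-shuffle): 22 → 19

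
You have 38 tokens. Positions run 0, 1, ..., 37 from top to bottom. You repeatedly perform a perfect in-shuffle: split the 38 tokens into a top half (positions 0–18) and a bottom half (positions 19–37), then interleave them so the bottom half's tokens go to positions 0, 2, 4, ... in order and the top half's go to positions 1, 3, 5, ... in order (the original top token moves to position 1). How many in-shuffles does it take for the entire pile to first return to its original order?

12

The in-shuffle permutes the 38 positions with cycle lengths [2, 12, 12, 12].
Every token is home exactly when every cycle has completed a whole number of laps, i.e. after lcm(2, 12) = 12 in-shuffles.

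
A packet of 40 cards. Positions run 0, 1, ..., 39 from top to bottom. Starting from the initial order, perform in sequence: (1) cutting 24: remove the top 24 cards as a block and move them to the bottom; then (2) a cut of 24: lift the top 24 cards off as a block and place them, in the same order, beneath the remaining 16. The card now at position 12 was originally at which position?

20

Undo the operations in reverse order, starting from position 12:
  undo op 2 (cut 24): 12 ← 36
  undo op 1 (cut 24): 36 ← 20
So the card at position 12 came from original position 20.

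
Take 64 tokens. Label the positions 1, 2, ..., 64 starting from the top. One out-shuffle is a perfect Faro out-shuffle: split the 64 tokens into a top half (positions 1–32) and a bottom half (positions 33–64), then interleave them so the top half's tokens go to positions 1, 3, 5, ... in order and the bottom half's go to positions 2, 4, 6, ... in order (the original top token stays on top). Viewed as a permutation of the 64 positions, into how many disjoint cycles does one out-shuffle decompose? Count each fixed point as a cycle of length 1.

Trace each unvisited position around until it returns:
(1) (2 3 5 9 17 33) (4 7 13 25 49 34) (6 11 21 41 18 35) (8 15 29 57 50 36) (10 19 37) (12 23 45 26 51 38) (14 27 53 42 20 39) ... plus 6 more
14 cycles in total.

14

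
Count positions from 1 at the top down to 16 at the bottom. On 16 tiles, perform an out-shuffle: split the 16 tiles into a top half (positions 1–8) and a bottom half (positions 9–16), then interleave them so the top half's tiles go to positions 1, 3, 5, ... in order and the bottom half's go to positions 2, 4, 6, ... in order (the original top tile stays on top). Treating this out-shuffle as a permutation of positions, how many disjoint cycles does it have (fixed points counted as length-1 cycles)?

6

Trace each unvisited position around until it returns:
(1) (2 3 5 9) (4 7 13 10) (6 11) (8 15 14 12) (16)
6 cycles in total.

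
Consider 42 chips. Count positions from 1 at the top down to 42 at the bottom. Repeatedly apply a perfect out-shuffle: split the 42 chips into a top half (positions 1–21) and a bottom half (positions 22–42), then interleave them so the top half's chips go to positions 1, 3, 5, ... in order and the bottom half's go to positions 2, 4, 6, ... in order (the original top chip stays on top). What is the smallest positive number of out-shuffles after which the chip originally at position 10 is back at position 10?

20

Follow position 10 under repeated out-shuffles:
10 → 19 → 37 → 32 → 22 → 2 → 3 → 5 → 9 → 17 → 33 → 24 → 6 → 11 → 21 → 41 → 40 → 38 → 34 → 26 → 10
It first returns after 20 out-shuffles.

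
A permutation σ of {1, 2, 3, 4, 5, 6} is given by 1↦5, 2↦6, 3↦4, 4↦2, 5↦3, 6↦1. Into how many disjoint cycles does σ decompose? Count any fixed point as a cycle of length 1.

1

Cycle decomposition: (1 5 3 4 2 6).
1 cycle.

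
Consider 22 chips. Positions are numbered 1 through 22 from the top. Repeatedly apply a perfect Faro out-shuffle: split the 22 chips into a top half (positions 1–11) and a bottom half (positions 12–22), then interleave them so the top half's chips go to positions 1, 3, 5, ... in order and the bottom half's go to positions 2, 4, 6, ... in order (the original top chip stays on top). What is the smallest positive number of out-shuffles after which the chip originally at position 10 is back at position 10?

3

Follow position 10 under repeated out-shuffles:
10 → 19 → 16 → 10
It first returns after 3 out-shuffles.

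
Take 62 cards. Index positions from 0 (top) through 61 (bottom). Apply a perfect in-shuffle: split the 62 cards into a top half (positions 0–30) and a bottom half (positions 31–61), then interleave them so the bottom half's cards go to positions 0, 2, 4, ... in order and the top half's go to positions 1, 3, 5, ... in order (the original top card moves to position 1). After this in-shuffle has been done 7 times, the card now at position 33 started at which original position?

16

Work backwards from position 33, undoing one in-shuffle at a time:
33 ← 16 ← 39 ← 19 ← 9 ← 4 ← 33 ← 16
So the card now at position 33 started at position 16.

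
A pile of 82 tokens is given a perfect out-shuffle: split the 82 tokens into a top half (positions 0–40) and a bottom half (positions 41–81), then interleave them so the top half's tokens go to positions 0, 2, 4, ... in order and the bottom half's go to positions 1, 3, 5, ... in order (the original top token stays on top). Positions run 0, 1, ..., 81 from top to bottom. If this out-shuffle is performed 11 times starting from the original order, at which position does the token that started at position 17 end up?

Track the token's position through each out-shuffle:
17 → 34 → 68 → 55 → 29 → 58 → 35 → 70 → 59 → 37 → 74 → 67

67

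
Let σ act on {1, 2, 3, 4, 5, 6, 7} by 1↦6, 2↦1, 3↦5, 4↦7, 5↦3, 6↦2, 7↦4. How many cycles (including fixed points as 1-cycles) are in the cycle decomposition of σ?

3

Cycle decomposition: (1 6 2) (3 5) (4 7).
3 cycles.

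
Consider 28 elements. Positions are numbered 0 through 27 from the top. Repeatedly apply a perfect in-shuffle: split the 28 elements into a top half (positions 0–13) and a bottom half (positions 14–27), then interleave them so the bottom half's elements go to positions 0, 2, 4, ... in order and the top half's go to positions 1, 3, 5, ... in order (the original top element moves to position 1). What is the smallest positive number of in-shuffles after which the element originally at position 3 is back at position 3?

28

Follow position 3 under repeated in-shuffles:
3 → 7 → 15 → 2 → 5 → 11 → 23 → 18 → ... → 3 (length 28)
It first returns after 28 in-shuffles.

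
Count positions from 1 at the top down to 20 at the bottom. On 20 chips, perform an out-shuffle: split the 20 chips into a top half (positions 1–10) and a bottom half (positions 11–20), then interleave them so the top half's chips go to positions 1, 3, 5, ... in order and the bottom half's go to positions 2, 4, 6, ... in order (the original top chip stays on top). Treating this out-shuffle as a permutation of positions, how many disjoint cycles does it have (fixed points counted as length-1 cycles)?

3

Trace each unvisited position around until it returns:
(1) (2 3 5 9 17 14 ... len 18) (20)
3 cycles in total.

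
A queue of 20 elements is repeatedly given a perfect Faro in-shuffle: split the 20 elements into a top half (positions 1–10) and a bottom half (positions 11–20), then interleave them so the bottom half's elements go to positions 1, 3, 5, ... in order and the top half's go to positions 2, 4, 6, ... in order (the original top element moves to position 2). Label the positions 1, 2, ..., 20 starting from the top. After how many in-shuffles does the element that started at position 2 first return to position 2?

6

Follow position 2 under repeated in-shuffles:
2 → 4 → 8 → 16 → 11 → 1 → 2
It first returns after 6 in-shuffles.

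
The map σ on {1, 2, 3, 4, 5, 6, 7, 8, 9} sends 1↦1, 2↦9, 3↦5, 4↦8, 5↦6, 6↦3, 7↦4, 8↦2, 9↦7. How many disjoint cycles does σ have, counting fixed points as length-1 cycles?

3

Cycle decomposition: (1) (2 9 7 4 8) (3 5 6).
3 cycles.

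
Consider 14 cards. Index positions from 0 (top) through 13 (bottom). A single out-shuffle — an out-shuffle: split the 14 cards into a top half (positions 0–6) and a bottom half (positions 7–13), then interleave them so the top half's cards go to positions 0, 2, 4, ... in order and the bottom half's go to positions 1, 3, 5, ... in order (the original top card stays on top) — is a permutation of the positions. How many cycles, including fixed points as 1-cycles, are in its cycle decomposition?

3

Trace each unvisited position around until it returns:
(0) (1 2 4 8 3 6 ... len 12) (13)
3 cycles in total.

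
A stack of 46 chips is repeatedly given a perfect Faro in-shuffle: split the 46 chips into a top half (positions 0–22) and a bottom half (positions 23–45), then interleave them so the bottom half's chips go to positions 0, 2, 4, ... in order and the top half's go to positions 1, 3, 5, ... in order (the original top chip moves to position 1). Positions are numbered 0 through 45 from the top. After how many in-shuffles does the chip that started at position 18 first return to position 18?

Follow position 18 under repeated in-shuffles:
18 → 37 → 28 → 10 → 21 → 43 → 40 → 34 → ... → 18 (length 23)
It first returns after 23 in-shuffles.

23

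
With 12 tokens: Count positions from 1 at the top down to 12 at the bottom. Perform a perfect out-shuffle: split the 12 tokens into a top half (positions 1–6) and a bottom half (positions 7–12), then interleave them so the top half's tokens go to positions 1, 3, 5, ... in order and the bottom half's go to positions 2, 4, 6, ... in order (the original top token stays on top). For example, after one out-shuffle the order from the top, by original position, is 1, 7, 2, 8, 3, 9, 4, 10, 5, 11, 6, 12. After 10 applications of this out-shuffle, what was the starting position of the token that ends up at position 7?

7

Work backwards from position 7, undoing one out-shuffle at a time:
7 ← 4 ← 8 ← 10 ← 11 ← 6 ← 9 ← 5 ← 3 ← 2 ← 7
So the token now at position 7 started at position 7.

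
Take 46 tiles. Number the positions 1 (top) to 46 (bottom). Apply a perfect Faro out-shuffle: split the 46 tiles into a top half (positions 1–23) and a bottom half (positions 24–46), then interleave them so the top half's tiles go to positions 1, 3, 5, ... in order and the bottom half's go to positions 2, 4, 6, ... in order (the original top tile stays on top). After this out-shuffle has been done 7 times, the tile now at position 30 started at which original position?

29

Work backwards from position 30, undoing one out-shuffle at a time:
30 ← 38 ← 42 ← 44 ← 45 ← 23 ← 12 ← 29
So the tile now at position 30 started at position 29.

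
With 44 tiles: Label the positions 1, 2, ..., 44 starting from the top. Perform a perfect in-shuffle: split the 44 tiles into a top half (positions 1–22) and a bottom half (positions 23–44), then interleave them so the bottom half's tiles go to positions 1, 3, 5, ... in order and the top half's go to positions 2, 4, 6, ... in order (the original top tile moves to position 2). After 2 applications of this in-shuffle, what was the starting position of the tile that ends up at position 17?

Work backwards from position 17, undoing one in-shuffle at a time:
17 ← 31 ← 38
So the tile now at position 17 started at position 38.

38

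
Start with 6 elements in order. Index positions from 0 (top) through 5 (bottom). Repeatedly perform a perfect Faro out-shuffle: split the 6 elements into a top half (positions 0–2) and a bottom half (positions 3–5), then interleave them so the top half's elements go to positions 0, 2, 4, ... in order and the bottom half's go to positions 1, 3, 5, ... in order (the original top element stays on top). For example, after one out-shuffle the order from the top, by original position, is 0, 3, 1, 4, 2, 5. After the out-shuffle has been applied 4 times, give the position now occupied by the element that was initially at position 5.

Position 5 is a fixed point of every out-shuffle, so the element never moves.

5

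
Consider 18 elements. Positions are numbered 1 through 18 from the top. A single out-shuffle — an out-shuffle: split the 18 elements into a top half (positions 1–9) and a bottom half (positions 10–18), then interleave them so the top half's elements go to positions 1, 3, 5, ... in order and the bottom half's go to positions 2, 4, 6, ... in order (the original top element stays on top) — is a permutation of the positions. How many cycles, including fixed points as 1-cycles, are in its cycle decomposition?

4

Trace each unvisited position around until it returns:
(1) (2 3 5 9 17 16 14 10) (4 7 13 8 15 12 6 11) (18)
4 cycles in total.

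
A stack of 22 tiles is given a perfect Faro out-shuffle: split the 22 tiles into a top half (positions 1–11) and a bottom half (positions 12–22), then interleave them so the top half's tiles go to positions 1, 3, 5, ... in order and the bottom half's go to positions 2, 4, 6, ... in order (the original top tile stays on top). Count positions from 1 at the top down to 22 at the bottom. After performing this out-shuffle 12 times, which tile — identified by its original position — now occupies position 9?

Work backwards from position 9, undoing one out-shuffle at a time:
9 ← 5 ← 3 ← 2 ← 12 ← 17 ← 9 ← 5 ← 3 ← 2 ← 12 ← 17 ← 9
So the tile now at position 9 started at position 9.

9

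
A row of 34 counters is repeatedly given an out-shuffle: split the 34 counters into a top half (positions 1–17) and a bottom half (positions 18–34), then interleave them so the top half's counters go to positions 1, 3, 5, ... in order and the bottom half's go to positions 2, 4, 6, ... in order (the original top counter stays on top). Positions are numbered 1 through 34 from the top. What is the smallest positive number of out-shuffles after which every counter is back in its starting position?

10

The out-shuffle permutes the 34 positions with cycle lengths [1, 1, 2, 10, 10, 10].
Every counter is home exactly when every cycle has completed a whole number of laps, i.e. after lcm(1, 2, 10) = 10 out-shuffles.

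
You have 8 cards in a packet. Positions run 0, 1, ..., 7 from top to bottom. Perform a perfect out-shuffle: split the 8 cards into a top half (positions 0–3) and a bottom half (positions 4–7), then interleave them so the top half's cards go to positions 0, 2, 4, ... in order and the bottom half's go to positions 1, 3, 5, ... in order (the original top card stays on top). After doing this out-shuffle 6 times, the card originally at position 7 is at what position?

7

Position 7 is a fixed point of every out-shuffle, so the card never moves.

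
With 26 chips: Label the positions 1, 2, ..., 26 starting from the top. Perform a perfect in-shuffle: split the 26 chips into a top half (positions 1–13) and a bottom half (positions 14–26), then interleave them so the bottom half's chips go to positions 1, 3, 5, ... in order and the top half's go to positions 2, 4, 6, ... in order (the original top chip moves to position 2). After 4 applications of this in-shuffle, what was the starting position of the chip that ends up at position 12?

Work backwards from position 12, undoing one in-shuffle at a time:
12 ← 6 ← 3 ← 15 ← 21
So the chip now at position 12 started at position 21.

21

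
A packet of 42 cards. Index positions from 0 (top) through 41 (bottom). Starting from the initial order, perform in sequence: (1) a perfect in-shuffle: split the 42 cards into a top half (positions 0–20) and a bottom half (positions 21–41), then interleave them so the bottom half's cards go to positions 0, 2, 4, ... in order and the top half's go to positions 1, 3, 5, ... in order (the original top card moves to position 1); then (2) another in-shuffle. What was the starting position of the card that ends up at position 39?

9

Undo the operations in reverse order, starting from position 39:
  undo op 2 (in-shuffle, from top half): 39 ← 19
  undo op 1 (in-shuffle, from top half): 19 ← 9
So the card at position 39 came from original position 9.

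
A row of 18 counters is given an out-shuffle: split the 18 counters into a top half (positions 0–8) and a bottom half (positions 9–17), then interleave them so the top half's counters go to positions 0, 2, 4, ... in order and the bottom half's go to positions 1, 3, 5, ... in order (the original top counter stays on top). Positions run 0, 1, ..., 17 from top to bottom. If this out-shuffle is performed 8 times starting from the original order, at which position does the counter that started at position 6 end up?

6

Track the counter's position through each out-shuffle:
6 → 12 → 7 → 14 → 11 → 5 → 10 → 3 → 6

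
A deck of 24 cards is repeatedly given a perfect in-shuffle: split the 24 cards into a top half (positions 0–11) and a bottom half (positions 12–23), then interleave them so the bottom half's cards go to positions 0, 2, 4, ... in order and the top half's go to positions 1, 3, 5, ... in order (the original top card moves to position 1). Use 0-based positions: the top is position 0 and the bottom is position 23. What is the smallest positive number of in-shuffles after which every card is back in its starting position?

The in-shuffle permutes the 24 positions with cycle lengths [4, 20].
Every card is home exactly when every cycle has completed a whole number of laps, i.e. after lcm(4, 20) = 20 in-shuffles.

20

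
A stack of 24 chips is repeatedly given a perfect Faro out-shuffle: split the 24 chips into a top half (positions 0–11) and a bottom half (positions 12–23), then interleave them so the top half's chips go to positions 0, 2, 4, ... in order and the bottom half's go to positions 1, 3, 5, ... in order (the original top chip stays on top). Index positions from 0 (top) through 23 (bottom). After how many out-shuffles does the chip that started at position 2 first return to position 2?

Follow position 2 under repeated out-shuffles:
2 → 4 → 8 → 16 → 9 → 18 → 13 → 3 → 6 → 12 → 1 → 2
It first returns after 11 out-shuffles.

11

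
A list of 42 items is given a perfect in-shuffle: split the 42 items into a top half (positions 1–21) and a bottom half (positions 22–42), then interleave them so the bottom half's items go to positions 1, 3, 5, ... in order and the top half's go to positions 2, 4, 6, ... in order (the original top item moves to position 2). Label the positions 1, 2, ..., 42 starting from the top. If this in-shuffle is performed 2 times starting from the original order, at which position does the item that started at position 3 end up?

Track the item's position through each in-shuffle:
3 → 6 → 12

12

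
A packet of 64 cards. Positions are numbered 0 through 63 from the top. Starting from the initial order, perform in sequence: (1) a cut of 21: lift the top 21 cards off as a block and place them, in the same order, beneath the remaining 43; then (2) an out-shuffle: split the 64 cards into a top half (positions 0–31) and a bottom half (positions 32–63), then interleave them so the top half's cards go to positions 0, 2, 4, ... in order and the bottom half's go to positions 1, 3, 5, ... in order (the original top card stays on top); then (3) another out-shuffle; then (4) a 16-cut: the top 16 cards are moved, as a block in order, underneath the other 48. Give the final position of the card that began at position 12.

15

Track the card from position 12 forward through each operation:
  after op 1 (cut 21): 12 → 55
  after op 2 (out-shuffle): 55 → 47
  after op 3 (out-shuffle): 47 → 31
  after op 4 (cut 16): 31 → 15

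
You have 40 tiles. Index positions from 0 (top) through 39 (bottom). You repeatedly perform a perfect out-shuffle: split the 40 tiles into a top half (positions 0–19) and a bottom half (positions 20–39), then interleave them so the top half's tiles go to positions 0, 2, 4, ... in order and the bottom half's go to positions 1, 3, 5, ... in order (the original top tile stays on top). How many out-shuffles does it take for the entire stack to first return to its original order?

12

The out-shuffle permutes the 40 positions with cycle lengths [1, 1, 2, 12, 12, 12].
Every tile is home exactly when every cycle has completed a whole number of laps, i.e. after lcm(1, 2, 12) = 12 out-shuffles.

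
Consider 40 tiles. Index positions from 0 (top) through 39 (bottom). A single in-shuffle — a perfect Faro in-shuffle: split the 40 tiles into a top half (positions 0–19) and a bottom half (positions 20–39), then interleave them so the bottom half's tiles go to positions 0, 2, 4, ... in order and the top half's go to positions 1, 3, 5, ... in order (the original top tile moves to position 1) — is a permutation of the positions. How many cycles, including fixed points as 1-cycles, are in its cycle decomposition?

2

Trace each unvisited position around until it returns:
(0 1 3 7 15 31 ... len 20) (2 5 11 23 6 13 ... len 20)
2 cycles in total.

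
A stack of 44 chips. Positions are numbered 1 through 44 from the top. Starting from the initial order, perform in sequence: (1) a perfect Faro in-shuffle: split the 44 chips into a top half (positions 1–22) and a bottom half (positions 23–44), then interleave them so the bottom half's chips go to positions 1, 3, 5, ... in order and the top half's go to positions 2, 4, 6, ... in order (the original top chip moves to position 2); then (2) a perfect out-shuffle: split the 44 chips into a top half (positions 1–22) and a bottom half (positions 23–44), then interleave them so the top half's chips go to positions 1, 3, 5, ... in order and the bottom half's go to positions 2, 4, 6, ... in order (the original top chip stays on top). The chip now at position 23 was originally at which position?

6

Undo the operations in reverse order, starting from position 23:
  undo op 2 (out-shuffle, from top half): 23 ← 12
  undo op 1 (in-shuffle, from top half): 12 ← 6
So the chip at position 23 came from original position 6.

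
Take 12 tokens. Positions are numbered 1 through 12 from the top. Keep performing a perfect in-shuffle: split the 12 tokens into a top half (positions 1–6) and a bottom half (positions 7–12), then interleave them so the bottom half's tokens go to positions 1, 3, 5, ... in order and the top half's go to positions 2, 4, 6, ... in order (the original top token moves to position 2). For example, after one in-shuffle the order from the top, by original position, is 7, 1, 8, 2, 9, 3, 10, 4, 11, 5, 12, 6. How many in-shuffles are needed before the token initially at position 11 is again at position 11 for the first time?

12

Follow position 11 under repeated in-shuffles:
11 → 9 → 5 → 10 → 7 → 1 → 2 → 4 → 8 → 3 → 6 → 12 → 11
It first returns after 12 in-shuffles.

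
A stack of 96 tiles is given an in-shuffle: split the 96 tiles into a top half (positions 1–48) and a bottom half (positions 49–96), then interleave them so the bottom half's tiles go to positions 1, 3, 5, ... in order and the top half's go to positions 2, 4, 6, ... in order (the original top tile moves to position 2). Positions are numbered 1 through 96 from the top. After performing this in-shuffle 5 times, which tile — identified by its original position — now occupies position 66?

Work backwards from position 66, undoing one in-shuffle at a time:
66 ← 33 ← 65 ← 81 ← 89 ← 93
So the tile now at position 66 started at position 93.

93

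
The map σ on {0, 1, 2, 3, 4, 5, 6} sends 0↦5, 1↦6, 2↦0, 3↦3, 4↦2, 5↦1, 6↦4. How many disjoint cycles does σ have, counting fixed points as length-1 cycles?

Cycle decomposition: (0 5 1 6 4 2) (3).
2 cycles.

2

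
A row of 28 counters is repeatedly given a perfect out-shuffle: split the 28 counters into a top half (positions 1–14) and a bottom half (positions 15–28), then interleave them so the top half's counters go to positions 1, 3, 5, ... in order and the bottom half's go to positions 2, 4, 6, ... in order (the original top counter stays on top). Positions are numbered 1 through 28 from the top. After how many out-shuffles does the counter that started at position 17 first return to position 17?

Follow position 17 under repeated out-shuffles:
17 → 6 → 11 → 21 → 14 → 27 → 26 → 24 → 20 → 12 → 23 → 18 → 8 → 15 → 2 → 3 → 5 → 9 → 17
It first returns after 18 out-shuffles.

18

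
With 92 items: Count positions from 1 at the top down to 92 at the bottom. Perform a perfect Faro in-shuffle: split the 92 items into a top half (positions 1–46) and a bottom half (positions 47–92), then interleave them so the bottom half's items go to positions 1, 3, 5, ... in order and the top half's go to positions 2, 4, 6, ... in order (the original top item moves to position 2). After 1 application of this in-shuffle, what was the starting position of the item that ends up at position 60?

30

Work backwards from position 60, undoing one in-shuffle at a time:
60 ← 30
So the item now at position 60 started at position 30.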